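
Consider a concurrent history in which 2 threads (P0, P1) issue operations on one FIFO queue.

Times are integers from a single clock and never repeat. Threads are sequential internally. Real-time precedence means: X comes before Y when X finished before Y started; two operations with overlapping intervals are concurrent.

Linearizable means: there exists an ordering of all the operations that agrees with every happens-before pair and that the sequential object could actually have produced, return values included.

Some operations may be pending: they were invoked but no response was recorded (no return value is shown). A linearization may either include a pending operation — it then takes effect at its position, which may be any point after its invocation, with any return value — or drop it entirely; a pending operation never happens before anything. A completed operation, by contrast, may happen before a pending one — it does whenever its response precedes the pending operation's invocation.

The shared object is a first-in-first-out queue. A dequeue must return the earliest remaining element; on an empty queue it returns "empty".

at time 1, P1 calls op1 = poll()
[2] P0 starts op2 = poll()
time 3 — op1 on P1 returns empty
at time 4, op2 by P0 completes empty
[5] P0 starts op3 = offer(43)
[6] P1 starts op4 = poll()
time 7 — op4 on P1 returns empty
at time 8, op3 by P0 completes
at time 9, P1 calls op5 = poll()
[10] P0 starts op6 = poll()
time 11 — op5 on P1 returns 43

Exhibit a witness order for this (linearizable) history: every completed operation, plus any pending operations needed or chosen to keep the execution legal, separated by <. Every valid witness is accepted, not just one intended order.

op1 < op2 < op4 < op3 < op5

step 1: op1 poll() → empty — queue <>
step 2: op2 poll() → empty — queue <>
step 3: op4 poll() → empty — queue <>
step 4: op3 offer(43) — queue <43>
step 5: op5 poll() → 43 — queue <>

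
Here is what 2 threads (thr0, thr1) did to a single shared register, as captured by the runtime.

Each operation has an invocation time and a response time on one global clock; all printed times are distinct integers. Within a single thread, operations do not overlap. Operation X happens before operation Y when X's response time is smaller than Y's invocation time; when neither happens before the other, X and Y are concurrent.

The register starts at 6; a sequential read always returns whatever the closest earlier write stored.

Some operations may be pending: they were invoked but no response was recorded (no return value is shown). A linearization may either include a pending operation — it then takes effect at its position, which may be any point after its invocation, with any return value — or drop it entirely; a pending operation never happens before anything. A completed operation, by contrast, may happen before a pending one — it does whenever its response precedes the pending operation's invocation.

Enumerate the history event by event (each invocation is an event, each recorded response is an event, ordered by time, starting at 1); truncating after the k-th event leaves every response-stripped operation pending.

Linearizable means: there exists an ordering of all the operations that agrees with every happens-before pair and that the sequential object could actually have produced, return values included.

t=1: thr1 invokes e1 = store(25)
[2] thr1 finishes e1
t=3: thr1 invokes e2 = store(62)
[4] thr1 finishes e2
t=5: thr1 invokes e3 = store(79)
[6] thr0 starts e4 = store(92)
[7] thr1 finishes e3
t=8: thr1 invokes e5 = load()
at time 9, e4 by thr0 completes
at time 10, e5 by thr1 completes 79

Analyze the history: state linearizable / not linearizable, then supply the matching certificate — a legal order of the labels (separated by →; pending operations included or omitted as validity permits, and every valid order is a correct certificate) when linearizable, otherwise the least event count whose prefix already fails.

linearizable — witness: e1 → e2 → e3 → e5 → e4

after step 1 (e1 store(25)): value 25
after step 2 (e2 store(62)): value 62
after step 3 (e3 store(79)): value 79
after step 4 (e5 load() → 79): value 79
after step 5 (e4 store(92)): value 92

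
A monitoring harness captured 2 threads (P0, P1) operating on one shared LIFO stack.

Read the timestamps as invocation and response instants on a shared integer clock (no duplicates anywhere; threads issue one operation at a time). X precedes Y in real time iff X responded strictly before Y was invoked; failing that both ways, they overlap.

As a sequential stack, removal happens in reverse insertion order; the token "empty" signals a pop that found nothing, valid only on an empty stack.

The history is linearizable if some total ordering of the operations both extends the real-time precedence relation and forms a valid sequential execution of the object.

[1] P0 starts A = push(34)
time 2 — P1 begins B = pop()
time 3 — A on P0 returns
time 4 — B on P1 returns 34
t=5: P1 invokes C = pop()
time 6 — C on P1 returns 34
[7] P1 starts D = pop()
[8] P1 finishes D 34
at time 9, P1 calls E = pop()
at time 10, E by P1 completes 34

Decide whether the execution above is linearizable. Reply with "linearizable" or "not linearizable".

events 1..5 are fine; event 6 — the response of C at time 6 — makes the prefix non-linearizable
checked exhaustively: 2 real-time-consistent orders of 3 completed operations, zero legal LIFO stack replays
sample order A, B, C stalls at step 3 — C pop() → 34 has no legal effect
sample order B, A, C stalls at step 1 — B pop() → 34 has no legal effect

not linearizable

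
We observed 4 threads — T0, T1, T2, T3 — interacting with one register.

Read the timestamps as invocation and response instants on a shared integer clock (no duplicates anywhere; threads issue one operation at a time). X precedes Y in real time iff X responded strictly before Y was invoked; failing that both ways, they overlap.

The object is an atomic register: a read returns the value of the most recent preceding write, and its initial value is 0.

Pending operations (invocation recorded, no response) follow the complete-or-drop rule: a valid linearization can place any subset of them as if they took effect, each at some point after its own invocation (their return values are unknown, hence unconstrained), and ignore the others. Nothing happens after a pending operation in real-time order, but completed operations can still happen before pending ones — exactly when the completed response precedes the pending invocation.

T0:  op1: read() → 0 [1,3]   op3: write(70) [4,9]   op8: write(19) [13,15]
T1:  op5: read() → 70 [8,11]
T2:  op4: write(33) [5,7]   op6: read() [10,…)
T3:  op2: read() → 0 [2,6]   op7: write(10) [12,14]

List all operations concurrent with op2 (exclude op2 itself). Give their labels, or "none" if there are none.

overlap test against op2 [2,6]: concurrent iff the interval meets 2..6
op1 [1,3]: concurrent
op3 [4,9]: concurrent
op4 [5,7]: concurrent
op5 [8,11]: after
op6 [10,…): after
op7 [12,14]: after
op8 [13,15]: after

op1, op3, op4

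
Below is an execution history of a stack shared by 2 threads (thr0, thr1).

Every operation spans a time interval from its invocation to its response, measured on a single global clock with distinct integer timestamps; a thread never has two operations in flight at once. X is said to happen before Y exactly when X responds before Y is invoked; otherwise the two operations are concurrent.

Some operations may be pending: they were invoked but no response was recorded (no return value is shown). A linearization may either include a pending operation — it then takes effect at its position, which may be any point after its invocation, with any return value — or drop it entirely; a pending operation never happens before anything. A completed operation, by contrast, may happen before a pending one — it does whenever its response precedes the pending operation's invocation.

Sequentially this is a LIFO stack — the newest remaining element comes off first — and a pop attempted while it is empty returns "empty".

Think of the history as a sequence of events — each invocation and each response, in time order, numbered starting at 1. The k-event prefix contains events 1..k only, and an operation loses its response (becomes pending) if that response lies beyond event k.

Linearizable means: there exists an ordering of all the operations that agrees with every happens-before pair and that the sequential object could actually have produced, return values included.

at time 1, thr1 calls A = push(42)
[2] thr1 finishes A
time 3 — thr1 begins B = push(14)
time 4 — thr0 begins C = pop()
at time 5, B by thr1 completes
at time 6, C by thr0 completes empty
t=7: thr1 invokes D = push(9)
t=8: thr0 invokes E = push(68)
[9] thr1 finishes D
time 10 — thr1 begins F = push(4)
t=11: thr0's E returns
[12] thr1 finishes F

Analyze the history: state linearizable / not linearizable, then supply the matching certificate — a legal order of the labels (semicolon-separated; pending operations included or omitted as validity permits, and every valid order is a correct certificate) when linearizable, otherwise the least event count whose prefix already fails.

prefix check: 1..5 passes, 1..6 fails once C's time-6 response joins
all 2 real-time-respecting orders fail — 3 completed stack operations, no legal replay
take A, B, C: step 3 already fails, because C pop() → empty cannot occur there
take A, C, B: step 2 already fails, because C pop() → empty cannot occur there

not linearizable — minimal violating prefix: 6 events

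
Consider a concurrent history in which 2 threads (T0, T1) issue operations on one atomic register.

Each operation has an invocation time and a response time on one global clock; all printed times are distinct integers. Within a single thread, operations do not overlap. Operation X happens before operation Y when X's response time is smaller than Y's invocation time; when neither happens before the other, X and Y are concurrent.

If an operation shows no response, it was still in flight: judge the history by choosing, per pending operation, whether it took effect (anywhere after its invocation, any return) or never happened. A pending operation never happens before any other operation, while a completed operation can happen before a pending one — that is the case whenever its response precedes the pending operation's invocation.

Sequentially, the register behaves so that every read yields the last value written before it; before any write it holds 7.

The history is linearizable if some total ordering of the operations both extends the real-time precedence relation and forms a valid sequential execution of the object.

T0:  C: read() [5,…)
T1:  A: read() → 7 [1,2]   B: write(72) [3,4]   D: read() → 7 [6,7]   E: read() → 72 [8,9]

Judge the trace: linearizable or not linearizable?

not linearizable

prefix check: 1..6 passes, 1..7 fails once D's time-7 response joins
the sole real-time-consistent order of 3 completed operations fails the atomic register replay
including or dropping the 1 pending operation (C) in any combination fails
e.g. A, B, D (pending dropped): illegal at step 3, since D read() → 7 cannot apply there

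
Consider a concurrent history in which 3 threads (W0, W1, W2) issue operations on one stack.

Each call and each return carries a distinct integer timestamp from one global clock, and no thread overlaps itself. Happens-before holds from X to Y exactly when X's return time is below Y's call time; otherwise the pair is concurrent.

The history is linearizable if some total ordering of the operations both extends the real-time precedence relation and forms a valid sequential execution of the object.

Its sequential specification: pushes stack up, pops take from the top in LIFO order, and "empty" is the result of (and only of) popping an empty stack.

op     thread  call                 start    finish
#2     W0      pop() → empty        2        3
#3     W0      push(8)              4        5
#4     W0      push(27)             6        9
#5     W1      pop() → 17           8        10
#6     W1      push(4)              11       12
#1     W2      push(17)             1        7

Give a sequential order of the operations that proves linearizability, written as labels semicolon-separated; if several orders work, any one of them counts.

after step 1 (#2 pop() → empty): stack <>
after step 2 (#3 push(8)): stack <8>
after step 3 (#1 push(17)): stack <8,17>
after step 4 (#5 pop() → 17): stack <8>
after step 5 (#4 push(27)): stack <8,27>
after step 6 (#6 push(4)): stack <8,27,4>

#2; #3; #1; #5; #4; #6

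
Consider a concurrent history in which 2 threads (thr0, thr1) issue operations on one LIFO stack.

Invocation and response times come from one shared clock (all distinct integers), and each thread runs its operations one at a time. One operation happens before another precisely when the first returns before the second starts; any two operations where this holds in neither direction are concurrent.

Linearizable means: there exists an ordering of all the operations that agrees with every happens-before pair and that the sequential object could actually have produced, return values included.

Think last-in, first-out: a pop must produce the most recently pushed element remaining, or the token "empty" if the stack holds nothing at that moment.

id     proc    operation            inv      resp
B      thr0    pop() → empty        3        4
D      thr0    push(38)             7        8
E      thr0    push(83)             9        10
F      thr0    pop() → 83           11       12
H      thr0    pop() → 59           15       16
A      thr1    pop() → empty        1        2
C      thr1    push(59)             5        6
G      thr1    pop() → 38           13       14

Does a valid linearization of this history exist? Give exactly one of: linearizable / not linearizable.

one valid linearization: A, B, C, D, E, F, G, H
1. A pop() → empty, leaving stack <>
2. B pop() → empty, leaving stack <>
3. C push(59), leaving stack <59>
4. D push(38), leaving stack <59,38>
5. E push(83), leaving stack <59,38,83>
6. F pop() → 83, leaving stack <59,38>
7. G pop() → 38, leaving stack <59>
8. H pop() → 59, leaving stack <>

linearizable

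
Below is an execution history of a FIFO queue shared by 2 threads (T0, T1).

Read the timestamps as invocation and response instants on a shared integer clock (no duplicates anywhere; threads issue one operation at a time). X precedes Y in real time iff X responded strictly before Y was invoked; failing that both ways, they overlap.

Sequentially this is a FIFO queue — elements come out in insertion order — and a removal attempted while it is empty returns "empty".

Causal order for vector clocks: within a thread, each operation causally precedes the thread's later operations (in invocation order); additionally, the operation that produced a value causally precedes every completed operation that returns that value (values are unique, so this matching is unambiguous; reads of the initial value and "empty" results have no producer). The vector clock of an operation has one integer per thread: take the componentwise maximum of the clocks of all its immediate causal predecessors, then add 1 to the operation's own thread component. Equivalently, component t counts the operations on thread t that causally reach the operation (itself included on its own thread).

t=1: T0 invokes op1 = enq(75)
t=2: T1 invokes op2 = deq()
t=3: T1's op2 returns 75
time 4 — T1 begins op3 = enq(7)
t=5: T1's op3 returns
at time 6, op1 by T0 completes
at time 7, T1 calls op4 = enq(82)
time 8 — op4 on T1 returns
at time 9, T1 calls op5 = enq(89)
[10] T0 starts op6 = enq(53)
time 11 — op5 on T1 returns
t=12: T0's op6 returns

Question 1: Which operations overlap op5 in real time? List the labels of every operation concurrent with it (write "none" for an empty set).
op6

op5 spans [9,11]; an op avoiding the whole window 9..11 is ordered, any other is concurrent
op1 [1,6]: before
op2 [2,3]: before
op3 [4,5]: before
op4 [7,8]: before
op6 [10,12]: concurrent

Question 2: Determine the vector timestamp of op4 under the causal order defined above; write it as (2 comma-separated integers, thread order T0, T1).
(1, 3)

root op op1, invoked 1: fresh clock plus T0's own tick → (1, 0)
invoked at 2, op2 merges VC(op1)=(1, 0) and bumps T1's slot → (1, 1)
invoked at 10, op6 merges VC(op1)=(1, 0) and bumps T0's slot → (2, 0)
invoked at 4, op3 merges VC(op2)=(1, 1) and bumps T1's slot → (1, 2)
invoked at 7, op4 merges VC(op3)=(1, 2) and bumps T1's slot → (1, 3)
invoked at 9, op5 merges VC(op4)=(1, 3) and bumps T1's slot → (1, 4)
target: VC(op4) = (1, 3)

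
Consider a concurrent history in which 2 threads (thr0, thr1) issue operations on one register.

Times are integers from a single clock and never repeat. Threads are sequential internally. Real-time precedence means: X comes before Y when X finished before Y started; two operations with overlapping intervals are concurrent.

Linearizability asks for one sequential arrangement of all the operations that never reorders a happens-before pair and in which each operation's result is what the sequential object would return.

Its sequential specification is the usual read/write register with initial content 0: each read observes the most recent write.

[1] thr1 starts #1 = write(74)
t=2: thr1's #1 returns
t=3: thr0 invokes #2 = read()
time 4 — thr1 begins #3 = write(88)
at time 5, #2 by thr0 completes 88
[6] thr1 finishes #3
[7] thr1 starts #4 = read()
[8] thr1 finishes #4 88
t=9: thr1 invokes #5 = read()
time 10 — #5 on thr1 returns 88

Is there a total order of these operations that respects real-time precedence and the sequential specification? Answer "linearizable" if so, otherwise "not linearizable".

one valid linearization: #1, #3, #2, #4, #5
step 1: #1 write(74) — value 74
step 2: #3 write(88) — value 88
step 3: #2 read() → 88 — value 88
step 4: #4 read() → 88 — value 88
step 5: #5 read() → 88 — value 88

linearizable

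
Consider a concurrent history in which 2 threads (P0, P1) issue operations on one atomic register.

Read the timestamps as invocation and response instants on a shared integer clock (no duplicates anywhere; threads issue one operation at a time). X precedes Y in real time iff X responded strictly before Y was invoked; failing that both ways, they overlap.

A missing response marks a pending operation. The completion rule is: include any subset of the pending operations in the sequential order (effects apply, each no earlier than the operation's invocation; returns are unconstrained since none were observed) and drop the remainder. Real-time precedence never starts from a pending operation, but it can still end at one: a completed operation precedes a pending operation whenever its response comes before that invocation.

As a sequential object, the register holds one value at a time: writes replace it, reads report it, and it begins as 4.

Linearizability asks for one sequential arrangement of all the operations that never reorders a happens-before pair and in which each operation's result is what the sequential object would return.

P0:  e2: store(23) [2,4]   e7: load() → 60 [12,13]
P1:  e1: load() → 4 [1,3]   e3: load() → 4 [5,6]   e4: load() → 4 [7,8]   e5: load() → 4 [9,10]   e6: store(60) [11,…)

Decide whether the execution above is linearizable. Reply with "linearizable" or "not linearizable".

not linearizable

through event 5 a valid linearization exists; event 6 (e3 responding at time 6) ends that
real-time-consistent orders of the 3 completed operations: 2 — all fail the atomic register replay
for example e1, e2, e3 fails at step 3: e3 load() → 4 is not legal there
for example e2, e1, e3 fails at step 2: e1 load() → 4 is not legal there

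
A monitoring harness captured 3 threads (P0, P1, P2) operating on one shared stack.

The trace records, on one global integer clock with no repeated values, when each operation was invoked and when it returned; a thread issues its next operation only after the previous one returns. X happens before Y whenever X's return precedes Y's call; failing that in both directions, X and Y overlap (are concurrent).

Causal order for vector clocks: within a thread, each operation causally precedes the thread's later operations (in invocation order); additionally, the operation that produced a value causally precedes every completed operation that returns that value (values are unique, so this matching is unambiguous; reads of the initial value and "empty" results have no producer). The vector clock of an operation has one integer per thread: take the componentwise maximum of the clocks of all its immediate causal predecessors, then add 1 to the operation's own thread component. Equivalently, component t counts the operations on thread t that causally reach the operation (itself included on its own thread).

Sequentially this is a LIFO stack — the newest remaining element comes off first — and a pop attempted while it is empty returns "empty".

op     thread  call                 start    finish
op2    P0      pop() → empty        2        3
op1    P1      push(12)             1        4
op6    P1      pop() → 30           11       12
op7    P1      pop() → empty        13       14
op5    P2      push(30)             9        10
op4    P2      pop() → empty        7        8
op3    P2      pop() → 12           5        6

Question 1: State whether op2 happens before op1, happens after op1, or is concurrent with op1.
op2 spans [2,3], op1 spans [1,4]
the intervals overlap in both directions

concurrent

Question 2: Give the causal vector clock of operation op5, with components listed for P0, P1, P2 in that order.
VC(op1, invoked at 1): no causal predecessors; +1 on P1 → (0, 1, 0)
VC(op2, invoked at 2): no causal predecessors; +1 on P0 → (1, 0, 0)
from VC(op1)=(0, 1, 0), op3 (invoked 5) maxes components and bumps P2 → (0, 1, 1)
from VC(op3)=(0, 1, 1), op4 (invoked 7) maxes components and bumps P2 → (0, 1, 2)
from VC(op4)=(0, 1, 2), op5 (invoked 9) maxes components and bumps P2 → (0, 1, 3)
from VC(op1)=(0, 1, 0), VC(op5)=(0, 1, 3), op6 (invoked 11) maxes components and bumps P1 → (0, 2, 3)
from VC(op6)=(0, 2, 3), op7 (invoked 13) maxes components and bumps P1 → (0, 3, 3)
target: VC(op5) = (0, 1, 3)

(0, 1, 3)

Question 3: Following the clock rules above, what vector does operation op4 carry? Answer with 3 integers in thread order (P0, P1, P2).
op1 (invocation 1): nothing precedes it; P1's component alone gives (0, 1, 0)
op2 (invocation 2): nothing precedes it; P0's component alone gives (1, 0, 0)
op3, invoked 5, takes VC(op1)=(0, 1, 0) under max, adds 1 for P2 → (0, 1, 1)
op4, invoked 7, takes VC(op3)=(0, 1, 1) under max, adds 1 for P2 → (0, 1, 2)
op5, invoked 9, takes VC(op4)=(0, 1, 2) under max, adds 1 for P2 → (0, 1, 3)
op6, invoked 11, takes VC(op1)=(0, 1, 0), VC(op5)=(0, 1, 3) under max, adds 1 for P1 → (0, 2, 3)
op7, invoked 13, takes VC(op6)=(0, 2, 3) under max, adds 1 for P1 → (0, 3, 3)
target: VC(op4) = (0, 1, 2)

(0, 1, 2)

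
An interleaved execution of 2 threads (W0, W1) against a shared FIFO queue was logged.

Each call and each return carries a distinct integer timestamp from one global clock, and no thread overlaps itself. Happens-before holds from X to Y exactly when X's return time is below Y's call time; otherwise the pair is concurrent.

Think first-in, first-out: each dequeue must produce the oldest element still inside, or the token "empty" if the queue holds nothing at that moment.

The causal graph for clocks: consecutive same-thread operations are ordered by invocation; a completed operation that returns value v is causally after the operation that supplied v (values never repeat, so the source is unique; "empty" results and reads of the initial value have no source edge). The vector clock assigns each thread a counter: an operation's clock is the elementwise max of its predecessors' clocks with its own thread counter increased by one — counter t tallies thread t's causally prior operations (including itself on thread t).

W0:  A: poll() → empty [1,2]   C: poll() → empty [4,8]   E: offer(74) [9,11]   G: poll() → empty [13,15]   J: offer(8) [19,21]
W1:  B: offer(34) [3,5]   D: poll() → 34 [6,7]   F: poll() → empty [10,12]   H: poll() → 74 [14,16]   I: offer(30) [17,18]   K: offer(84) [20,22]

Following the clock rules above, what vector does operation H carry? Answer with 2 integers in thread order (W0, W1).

B, invoked 3, has no incoming edges; only W1's bump applies → (0, 1)
A, invoked 1, has no incoming edges; only W0's bump applies → (1, 0)
VC(D, invoked at 6): max of VC(B)=(0, 1), then +1 on thread W1 → (0, 2)
VC(C, invoked at 4): max of VC(A)=(1, 0), then +1 on thread W0 → (2, 0)
VC(F, invoked at 10): max of VC(D)=(0, 2), then +1 on thread W1 → (0, 3)
VC(E, invoked at 9): max of VC(C)=(2, 0), then +1 on thread W0 → (3, 0)
VC(G, invoked at 13): max of VC(E)=(3, 0), then +1 on thread W0 → (4, 0)
VC(J, invoked at 19): max of VC(G)=(4, 0), then +1 on thread W0 → (5, 0)
VC(H, invoked at 14): max of VC(E)=(3, 0), VC(F)=(0, 3), then +1 on thread W1 → (3, 4)
VC(I, invoked at 17): max of VC(H)=(3, 4), then +1 on thread W1 → (3, 5)
VC(K, invoked at 20): max of VC(I)=(3, 5), then +1 on thread W1 → (3, 6)
target: VC(H) = (3, 4)

(3, 4)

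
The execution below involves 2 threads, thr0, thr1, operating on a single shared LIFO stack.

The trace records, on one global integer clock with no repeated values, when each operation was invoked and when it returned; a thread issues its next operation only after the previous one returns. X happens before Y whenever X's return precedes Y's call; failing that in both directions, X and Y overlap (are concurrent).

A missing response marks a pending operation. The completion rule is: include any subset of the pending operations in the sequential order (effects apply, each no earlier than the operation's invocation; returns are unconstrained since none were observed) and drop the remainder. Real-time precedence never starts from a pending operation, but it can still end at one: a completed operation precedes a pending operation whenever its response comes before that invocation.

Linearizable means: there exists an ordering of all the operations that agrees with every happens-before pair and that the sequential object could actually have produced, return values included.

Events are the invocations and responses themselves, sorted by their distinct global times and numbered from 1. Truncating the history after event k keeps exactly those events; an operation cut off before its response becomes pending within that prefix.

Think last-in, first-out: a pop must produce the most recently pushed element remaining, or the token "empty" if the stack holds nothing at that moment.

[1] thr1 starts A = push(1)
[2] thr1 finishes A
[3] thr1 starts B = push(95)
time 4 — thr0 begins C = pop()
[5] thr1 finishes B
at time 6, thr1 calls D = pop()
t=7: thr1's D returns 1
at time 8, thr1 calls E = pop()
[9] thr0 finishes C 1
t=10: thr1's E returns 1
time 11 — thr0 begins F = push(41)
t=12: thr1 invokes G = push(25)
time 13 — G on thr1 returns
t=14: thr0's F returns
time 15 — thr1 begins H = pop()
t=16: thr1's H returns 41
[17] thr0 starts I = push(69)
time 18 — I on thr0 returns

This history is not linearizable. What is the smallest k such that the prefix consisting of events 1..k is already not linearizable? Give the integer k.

9

events 1..8 are linearizable, e.g. via A, B, C, D:
1. A push(1), leaving stack <1>
2. B push(95), leaving stack <1,95>
3. C pop() (pending, included), leaving stack <1>
4. D pop() → 1, leaving stack <>
include event 9 — C responding at 9 — and every candidate order breaks
no escape via the 1 pending operation (E): every completion choice fails
sample order A, B, C, D (pending dropped) stalls at step 3 — C pop() → 1 has no legal effect
sample order A, B, D, C (pending dropped) stalls at step 3 — D pop() → 1 has no legal effect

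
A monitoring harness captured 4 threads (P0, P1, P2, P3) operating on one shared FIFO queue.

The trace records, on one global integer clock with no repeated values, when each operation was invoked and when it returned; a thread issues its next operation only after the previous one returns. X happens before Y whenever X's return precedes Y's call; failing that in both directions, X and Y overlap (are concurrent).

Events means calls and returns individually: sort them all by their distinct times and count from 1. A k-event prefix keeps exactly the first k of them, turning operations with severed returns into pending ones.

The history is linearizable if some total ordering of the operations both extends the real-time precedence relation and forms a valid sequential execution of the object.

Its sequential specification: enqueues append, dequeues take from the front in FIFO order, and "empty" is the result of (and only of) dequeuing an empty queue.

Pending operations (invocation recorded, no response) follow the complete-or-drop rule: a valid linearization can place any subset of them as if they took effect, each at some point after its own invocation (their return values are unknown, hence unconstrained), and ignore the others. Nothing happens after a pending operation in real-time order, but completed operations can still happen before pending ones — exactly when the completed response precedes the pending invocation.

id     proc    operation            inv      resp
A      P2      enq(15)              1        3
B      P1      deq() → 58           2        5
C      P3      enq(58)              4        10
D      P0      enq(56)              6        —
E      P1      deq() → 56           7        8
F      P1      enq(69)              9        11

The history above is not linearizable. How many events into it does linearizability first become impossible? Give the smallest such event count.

a valid linearization of events 1..4 exists, for instance A:
1. A enq(15), leaving queue <15>
with event 5 included (B responding at time 5), all real-time-consistent orders fail
completion choices over the 1 pending operation (C) were checked; none helps
for example A, B (pending dropped) fails at step 2: B deq() → 58 is not legal there
for example B, A (pending dropped) fails at step 1: B deq() → 58 is not legal there

5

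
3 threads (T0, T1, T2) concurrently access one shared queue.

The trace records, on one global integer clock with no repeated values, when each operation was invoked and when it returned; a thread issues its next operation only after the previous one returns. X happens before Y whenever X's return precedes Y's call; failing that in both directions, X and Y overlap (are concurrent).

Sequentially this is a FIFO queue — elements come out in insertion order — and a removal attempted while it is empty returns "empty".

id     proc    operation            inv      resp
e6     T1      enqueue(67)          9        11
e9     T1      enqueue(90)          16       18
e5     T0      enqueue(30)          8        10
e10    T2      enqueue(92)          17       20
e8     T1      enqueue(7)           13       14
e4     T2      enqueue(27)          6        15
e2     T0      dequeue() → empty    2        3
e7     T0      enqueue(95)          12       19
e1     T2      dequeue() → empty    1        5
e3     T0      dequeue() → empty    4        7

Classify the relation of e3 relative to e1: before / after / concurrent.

concurrent

e3 spans [4,7], e1 spans [1,5]
the intervals overlap in both directions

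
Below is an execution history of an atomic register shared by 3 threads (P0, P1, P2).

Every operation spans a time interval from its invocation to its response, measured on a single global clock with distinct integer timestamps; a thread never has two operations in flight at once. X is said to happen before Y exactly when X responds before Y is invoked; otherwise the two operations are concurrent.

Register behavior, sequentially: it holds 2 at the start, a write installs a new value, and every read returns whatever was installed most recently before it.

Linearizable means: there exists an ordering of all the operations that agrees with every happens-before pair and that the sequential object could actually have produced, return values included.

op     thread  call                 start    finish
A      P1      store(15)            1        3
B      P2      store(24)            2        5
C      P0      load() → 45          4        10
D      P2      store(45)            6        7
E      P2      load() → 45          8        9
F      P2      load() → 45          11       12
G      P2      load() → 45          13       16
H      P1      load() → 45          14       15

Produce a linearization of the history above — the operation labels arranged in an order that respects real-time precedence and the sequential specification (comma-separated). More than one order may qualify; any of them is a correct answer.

1. A store(15), leaving value 15
2. B store(24), leaving value 24
3. D store(45), leaving value 45
4. C load() → 45, leaving value 45
5. E load() → 45, leaving value 45
6. F load() → 45, leaving value 45
7. G load() → 45, leaving value 45
8. H load() → 45, leaving value 45

A, B, D, C, E, F, G, H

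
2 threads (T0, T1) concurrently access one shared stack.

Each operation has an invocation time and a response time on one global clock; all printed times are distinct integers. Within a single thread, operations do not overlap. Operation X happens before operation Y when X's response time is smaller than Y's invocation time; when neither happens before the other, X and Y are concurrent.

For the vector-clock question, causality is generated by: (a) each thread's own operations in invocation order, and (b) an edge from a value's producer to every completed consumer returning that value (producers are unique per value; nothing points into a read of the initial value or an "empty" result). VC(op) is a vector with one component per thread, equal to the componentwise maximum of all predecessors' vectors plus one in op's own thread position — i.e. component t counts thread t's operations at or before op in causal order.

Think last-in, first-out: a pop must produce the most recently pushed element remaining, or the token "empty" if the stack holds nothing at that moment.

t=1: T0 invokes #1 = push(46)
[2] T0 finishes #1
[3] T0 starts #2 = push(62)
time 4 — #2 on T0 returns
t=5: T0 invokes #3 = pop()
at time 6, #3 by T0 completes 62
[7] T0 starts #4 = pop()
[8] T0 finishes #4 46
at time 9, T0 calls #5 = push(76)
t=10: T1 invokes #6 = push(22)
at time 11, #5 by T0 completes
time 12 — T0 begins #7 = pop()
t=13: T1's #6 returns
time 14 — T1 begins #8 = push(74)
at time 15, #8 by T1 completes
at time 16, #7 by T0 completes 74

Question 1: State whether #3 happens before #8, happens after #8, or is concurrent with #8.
#3 spans [5,6], #8 spans [14,15]
resp(#3)=6 < inv(#8)=14

before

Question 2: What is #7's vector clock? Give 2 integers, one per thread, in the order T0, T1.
VC(#6, invoked at 10): no causal predecessors; +1 on T1 → (0, 1)
VC(#1, invoked at 1): no causal predecessors; +1 on T0 → (1, 0)
from VC(#6)=(0, 1), #8 (invoked 14) maxes components and bumps T1 → (0, 2)
from VC(#1)=(1, 0), #2 (invoked 3) maxes components and bumps T0 → (2, 0)
from VC(#2)=(2, 0), #3 (invoked 5) maxes components and bumps T0 → (3, 0)
from VC(#1)=(1, 0), VC(#3)=(3, 0), #4 (invoked 7) maxes components and bumps T0 → (4, 0)
from VC(#4)=(4, 0), #5 (invoked 9) maxes components and bumps T0 → (5, 0)
from VC(#5)=(5, 0), VC(#8)=(0, 2), #7 (invoked 12) maxes components and bumps T0 → (6, 2)
target: VC(#7) = (6, 2)

(6, 2)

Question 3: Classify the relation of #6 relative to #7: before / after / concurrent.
#6 spans [10,13], #7 spans [12,16]
the intervals overlap in both directions

concurrent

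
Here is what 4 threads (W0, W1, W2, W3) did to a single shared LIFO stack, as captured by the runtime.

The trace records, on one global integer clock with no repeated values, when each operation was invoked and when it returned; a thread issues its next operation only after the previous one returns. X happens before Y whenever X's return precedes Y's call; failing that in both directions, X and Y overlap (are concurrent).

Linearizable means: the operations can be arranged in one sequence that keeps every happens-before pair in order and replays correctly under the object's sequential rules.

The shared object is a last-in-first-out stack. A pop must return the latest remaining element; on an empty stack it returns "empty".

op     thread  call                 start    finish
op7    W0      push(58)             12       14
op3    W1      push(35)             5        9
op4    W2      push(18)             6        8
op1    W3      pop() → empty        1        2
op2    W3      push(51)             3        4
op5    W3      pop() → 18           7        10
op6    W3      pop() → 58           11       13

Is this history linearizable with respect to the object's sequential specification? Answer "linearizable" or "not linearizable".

a witness: op1, op2, op3, op4, op5, op7, op6
after step 1 (op1 pop() → empty): stack <>
after step 2 (op2 push(51)): stack <51>
after step 3 (op3 push(35)): stack <51,35>
after step 4 (op4 push(18)): stack <51,35,18>
after step 5 (op5 pop() → 18): stack <51,35>
after step 6 (op7 push(58)): stack <51,35,58>
after step 7 (op6 pop() → 58): stack <51,35>

linearizable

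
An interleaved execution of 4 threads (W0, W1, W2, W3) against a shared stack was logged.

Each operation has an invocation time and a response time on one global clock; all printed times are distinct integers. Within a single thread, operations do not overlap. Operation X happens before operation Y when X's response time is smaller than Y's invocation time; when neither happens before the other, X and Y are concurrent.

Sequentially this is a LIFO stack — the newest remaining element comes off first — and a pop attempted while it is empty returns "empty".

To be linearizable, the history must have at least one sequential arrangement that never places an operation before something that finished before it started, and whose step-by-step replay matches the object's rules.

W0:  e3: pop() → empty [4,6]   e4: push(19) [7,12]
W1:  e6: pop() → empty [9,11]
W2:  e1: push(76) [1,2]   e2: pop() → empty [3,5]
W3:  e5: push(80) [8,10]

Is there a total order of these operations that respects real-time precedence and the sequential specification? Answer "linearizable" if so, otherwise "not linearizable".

cut after 5 events: linearizable; cut after 6 events (e3 responds, time 6): not linearizable
2 orders of the 3 completed stack ops respect real time; none is legal
for example e1, e2, e3 fails at step 2: e2 pop() → empty is not legal there
for example e1, e3, e2 fails at step 2: e3 pop() → empty is not legal there

not linearizable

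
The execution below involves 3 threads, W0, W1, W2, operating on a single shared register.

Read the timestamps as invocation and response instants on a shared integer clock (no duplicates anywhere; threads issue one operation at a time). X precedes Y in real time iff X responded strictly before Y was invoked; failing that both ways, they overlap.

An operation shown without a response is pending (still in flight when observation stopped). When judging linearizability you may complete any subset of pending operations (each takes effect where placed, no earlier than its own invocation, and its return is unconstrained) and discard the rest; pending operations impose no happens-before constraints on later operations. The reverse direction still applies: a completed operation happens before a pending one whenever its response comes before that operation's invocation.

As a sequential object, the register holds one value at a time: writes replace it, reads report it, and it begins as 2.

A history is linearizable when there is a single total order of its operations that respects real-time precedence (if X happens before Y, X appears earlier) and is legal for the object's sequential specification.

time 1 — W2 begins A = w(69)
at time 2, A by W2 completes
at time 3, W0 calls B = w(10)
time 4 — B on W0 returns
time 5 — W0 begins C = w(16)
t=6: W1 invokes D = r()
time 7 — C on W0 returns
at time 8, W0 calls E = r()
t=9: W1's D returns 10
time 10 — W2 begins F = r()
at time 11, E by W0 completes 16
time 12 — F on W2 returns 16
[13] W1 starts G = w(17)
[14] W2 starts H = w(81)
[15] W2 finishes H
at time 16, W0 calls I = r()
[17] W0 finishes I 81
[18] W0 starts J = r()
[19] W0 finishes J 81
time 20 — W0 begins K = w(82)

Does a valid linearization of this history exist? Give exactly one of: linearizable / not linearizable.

linearizable

one valid linearization: A, B, D, C, E, F, G, H, I, J
step 1: A w(69) — value 69
step 2: B w(10) — value 10
step 3: D r() → 10 — value 10
step 4: C w(16) — value 16
step 5: E r() → 16 — value 16
step 6: F r() → 16 — value 16
step 7: G w(17) (pending, included) — value 17
step 8: H w(81) — value 81
step 9: I r() → 81 — value 81
step 10: J r() → 81 — value 81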